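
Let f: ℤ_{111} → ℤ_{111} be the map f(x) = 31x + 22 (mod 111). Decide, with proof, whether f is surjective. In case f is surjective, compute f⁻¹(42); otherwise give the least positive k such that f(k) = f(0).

Since gcd(31, 111) = 1, 31 is invertible modulo 111. Euclid's algorithm: 111 = 3·31 + 18, 31 = 1·18 + 13, 18 = 1·13 + 5, 13 = 2·5 + 3, 5 = 1·3 + 2, 3 = 1·2 + 1; back-substituting gives 1 = 43·31 − 12·111, so 31⁻¹ ≡ 43 (mod 111).
For any y ∈ ℤ_{111}, x = 43(y − 22) mod 111 satisfies f(x) = 31·43(y − 22) + 22 ≡ y (since 31·43 ≡ 1 mod 111). So every y has a preimage.
So f is surjective.
Since f is surjective, we compute f⁻¹(42): solve 31x + 22 ≡ 42 (mod 111), i.e. 31x ≡ 20 (mod 111).
Multiplying by 31⁻¹ = 43 gives x ≡ 43·20 = 860 = 7·111 + 83 ≡ 83 (mod 111).
Check: f(83) = 31·83 + 22 = 2595 = 23·111 + 42 ≡ 42 (mod 111).

83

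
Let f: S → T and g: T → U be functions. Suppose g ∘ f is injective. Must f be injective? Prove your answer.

injective

Suppose f(a) = f(b). Applying g: (g ∘ f)(a) = (g ∘ f)(b). Since g ∘ f is injective, a = b. Hence f is injective.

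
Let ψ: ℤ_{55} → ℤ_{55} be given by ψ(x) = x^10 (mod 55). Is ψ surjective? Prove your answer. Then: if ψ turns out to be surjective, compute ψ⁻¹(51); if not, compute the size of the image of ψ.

ψ(2): Repeated squaring mod 55: 2^1 ≡ 2, 2^2 ≡ 2² = 4, 2^4 ≡ 4² = 16, 2^8 ≡ 16² = 256 ≡ 36. Since 10 = 8 + 2, 2^10 ≡ 36·4: 36·4 = 144 ≡ 34. So 2^10 ≡ 34 (mod 55).
ψ(3): Repeated squaring mod 55: 3^1 ≡ 3, 3^2 ≡ 3² = 9, 3^4 ≡ 9² = 81 ≡ 26, 3^8 ≡ 26² = 676 ≡ 16. Since 10 = 8 + 2, 3^10 ≡ 16·9: 16·9 = 144 ≡ 34. So 3^10 ≡ 34 (mod 55).
So ψ(2) = ψ(3) = 34 while 2 ≠ 3, therefore ψ is not injective.
A non-injective map from the 55-element set ℤ_{55} to itself takes at most 54 distinct values, so it cannot be surjective. Therefore ψ is not surjective.
Since ψ is not surjective, we determine |image(ψ)|. Computing x^10 mod 55 for each x (by repeated squaring, reducing mod 55 at every step), the values ψ(0), ψ(1), …, ψ(54) are: 0, 1, 34, 34, 1, 45, 1, 34, 34, 1, 45, 11, 34, 34, 1, 45, 1, 34, 34, 1, 45, 1, 44, 34, 1, 45, 1, 34, 34, 1, 45, 1, 34, 44, 1, 45, 1, 34, 34, 1, 45, 1, 34, 34, 11, 45, 1, 34, 34, 1, 45, 1, 34, 34, 1.
The distinct values are {0, 1, 11, 34, 44, 45}; there are 6 of them.

6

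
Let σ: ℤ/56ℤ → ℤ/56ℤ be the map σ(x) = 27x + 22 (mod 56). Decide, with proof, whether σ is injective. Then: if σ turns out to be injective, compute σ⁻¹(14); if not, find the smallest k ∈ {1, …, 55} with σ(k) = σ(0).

If σ(s) = σ(t), then 27s ≡ 27t (mod 56). Because gcd(27, 56) = 1, we may cancel 27 to get s ≡ t (mod 56).
Thus σ is injective.
We now compute 27⁻¹ mod 56 explicitly. Euclid's algorithm: 56 = 2·27 + 2, 27 = 13·2 + 1; back-substituting gives 1 = 27·27 − 13·56, so 27⁻¹ ≡ 27 (mod 56).
Since σ is injective, we find σ⁻¹(14): we need 27x ≡ 14 − 22 ≡ 48 (mod 56). Using 27⁻¹ = 27: x ≡ 27·48 = 1296 = 23·56 + 8, so x = 8.
Check: σ(8) = 27·8 + 22 = 238 = 4·56 + 14 ≡ 14 (mod 56).

8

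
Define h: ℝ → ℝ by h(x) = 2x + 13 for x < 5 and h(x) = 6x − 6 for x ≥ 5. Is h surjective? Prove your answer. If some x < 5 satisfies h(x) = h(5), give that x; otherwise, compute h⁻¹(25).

31/6

Both pieces are strictly increasing (slopes 2 and 6), so each is injective on its own interval.
The left piece maps (−∞, 5) onto (−∞, 23); the right piece maps [5, ∞) onto [24, ∞).
The union (−∞, 23) ∪ [24, ∞) omits the interval between 23 and 24; in particular 23 has no preimage. So h is not surjective.
Because the two images are disjoint, no x < 5 has h(x) = h(5), so we compute h⁻¹(25): 25 lies in [24, ∞), so solve 6x − 6 = 25: x = (25 + 6)/6 = 31/6.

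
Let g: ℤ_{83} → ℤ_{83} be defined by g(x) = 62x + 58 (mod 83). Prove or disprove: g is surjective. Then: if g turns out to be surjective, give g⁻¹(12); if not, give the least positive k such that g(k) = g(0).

18

By definition, surjectivity means every element of the codomain has a preimage under g.
Since gcd(62, 83) = 1, 62 is invertible modulo 83. Euclid's algorithm: 83 = 1·62 + 21, 62 = 2·21 + 20, 21 = 1·20 + 1; back-substituting gives 1 = 79·62 − 59·83, so 62⁻¹ ≡ 79 (mod 83).
Then y ↦ 79(y − 58) is a two-sided inverse to g, so every y ∈ ℤ_{83} has a preimage.
Therefore g is surjective.
Since g is surjective, we compute g⁻¹(12): solve 62x + 58 ≡ 12 (mod 83), i.e. 62x ≡ 37 (mod 83).
Multiplying by 62⁻¹ = 79 gives x ≡ 79·37 = 2923 = 35·83 + 18 ≡ 18 (mod 83).
Check: g(18) = 62·18 + 58 = 1174 = 14·83 + 12 ≡ 12 (mod 83).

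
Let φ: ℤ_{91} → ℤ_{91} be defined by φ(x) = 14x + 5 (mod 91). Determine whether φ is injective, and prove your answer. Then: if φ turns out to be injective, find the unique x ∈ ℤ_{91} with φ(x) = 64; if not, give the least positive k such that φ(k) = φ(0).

13

We have gcd(14, 91) = 7 > 1. Taking u = 0 and v = 13: φ(0) = 5 and φ(13) = 14·13 + 5 = 187 ≡ 5 (mod 91).
So φ(0) = φ(13) while 0 ≠ 13, so φ is not injective.
Since φ is not injective, we find the least positive k with φ(k) = φ(0): this means 14k ≡ 0 (mod 91), i.e. 91 ∣ 14k. Since gcd(14, 91) = 7, dividing through by 7 this holds exactly when 13 ∣ 2k, and as gcd(2, 13) = 1, exactly when 13 ∣ k.
The smallest positive such k is 13.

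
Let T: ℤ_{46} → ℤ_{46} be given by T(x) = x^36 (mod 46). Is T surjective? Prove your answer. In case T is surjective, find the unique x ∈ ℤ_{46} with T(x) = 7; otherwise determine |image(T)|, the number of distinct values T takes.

T(22): Repeated squaring mod 46: 22^1 ≡ 22, 22^2 ≡ 22² = 484 ≡ 24, 22^4 ≡ 24² = 576 ≡ 24, 22^8 ≡ 24² = 576 ≡ 24, 22^16 ≡ 24² = 576 ≡ 24, 22^32 ≡ 24² = 576 ≡ 24. Since 36 = 32 + 4, 22^36 ≡ 24·24: 24·24 = 576 ≡ 24. So 22^36 ≡ 24 (mod 46).
T(24): Repeated squaring mod 46: 24^1 ≡ 24, 24^2 ≡ 24² = 576 ≡ 24, 24^4 ≡ 24² = 576 ≡ 24, 24^8 ≡ 24² = 576 ≡ 24, 24^16 ≡ 24² = 576 ≡ 24, 24^32 ≡ 24² = 576 ≡ 24. Since 36 = 32 + 4, 24^36 ≡ 24·24: 24·24 = 576 ≡ 24. So 24^36 ≡ 24 (mod 46).
So T(22) = T(24) = 24 while 22 ≠ 24, so T is not injective.
A non-injective map from the 46-element set ℤ_{46} to itself takes at most 45 distinct values, so it cannot be surjective. Therefore T is not surjective.
Since T is not surjective, we determine |image(T)|. Computing x^36 mod 46 for each x (by repeated squaring, reducing mod 46 at every step), the values T(0), T(1), …, T(45) are: 0, 1, 8, 27, 18, 13, 32, 25, 6, 39, 12, 3, 26, 35, 16, 29, 2, 9, 36, 41, 4, 31, 24, 23, 24, 31, 4, 41, 36, 9, 2, 29, 16, 35, 26, 3, 12, 39, 6, 25, 32, 13, 18, 27, 8, 1.
The distinct values are {0, 1, 2, 3, 4, 6, 8, 9, 12, 13, 16, 18, 23, 24, 25, 26, 27, 29, 31, 32, 35, 36, 39, 41}; there are 24 of them.

24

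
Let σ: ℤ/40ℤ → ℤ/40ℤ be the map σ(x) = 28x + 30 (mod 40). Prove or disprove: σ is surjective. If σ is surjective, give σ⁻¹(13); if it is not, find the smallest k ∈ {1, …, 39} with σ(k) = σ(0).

10

Since gcd(28, 40) = 4, we have 28x ≡ 0 (mod 4) for all x, so σ(x) ≡ 2 (mod 4).
But 0 ≢ 2 (mod 4), so 0 ∈ ℤ/40ℤ has no preimage. So σ is not surjective.
Since σ is not surjective, we find the least positive k with σ(k) = σ(0): this means 28k ≡ 0 (mod 40), i.e. 40 ∣ 28k. Since gcd(28, 40) = 4, dividing through by 4 this holds exactly when 10 ∣ 7k, and as gcd(7, 10) = 1, exactly when 10 ∣ k.
The smallest positive such k is 10.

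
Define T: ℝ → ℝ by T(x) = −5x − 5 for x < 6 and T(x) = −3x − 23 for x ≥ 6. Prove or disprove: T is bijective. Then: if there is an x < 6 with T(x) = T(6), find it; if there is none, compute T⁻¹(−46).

Both pieces are strictly decreasing (slopes −5 and −3), so each is injective on its own interval.
The left piece maps (−∞, 6) onto (−35, ∞); the right piece maps [6, ∞) onto (−∞, −41].
The images leave a gap (−35 has no preimage), so T is not surjective, hence not bijective.
Because the two images are disjoint, no x < 6 has T(x) = T(6), so we compute T⁻¹(−46): −46 lies in (−∞, −41], so solve −3x − 23 = −46: x = (−46 + 23)/(−3) = 23/3.

23/3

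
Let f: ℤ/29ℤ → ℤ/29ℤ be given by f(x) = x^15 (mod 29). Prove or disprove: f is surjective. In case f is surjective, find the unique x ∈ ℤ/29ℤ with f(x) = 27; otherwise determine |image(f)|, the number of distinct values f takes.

2

Since 29 is prime, the nonzero elements of ℤ/29ℤ form a cyclic group of order 28.
As gcd(15, 28) = 1, raising to the 15th power is a bijection on this group: if x_1^15 ≡ x_2^15 then (x_1x_2^{−1})^15 = 1, and the only element of order dividing gcd(15, 28) = 1 is 1, so x_1 = x_2.
With f(0) = 0 this makes f injective on all of ℤ/29ℤ, hence bijective (finite equal-size domain and codomain). In particular f is surjective.
Since f is surjective, we find the preimage of 27. The inverse of x ↦ x^15 on (ℤ/29ℤ)^× is x ↦ x^15, because 15·15 = 225 = 8·28 + 1 ≡ 1 (mod 28) and x^{28} = 1 for x ≠ 0 (Fermat). So f⁻¹(27) = 27^15 mod 29.
Repeated squaring mod 29: 27^1 ≡ 27, 27^2 ≡ 27² = 729 ≡ 4, 27^4 ≡ 4² = 16, 27^8 ≡ 16² = 256 ≡ 24. Since 15 = 8 + 4 + 2 + 1, 27^15 ≡ 24·16·4·27: 24·16 = 384 ≡ 7, then 7·4 = 28, then 28·27 = 756 ≡ 2. So 27^15 ≡ 2 (mod 29).
Hence f⁻¹(27) = 2.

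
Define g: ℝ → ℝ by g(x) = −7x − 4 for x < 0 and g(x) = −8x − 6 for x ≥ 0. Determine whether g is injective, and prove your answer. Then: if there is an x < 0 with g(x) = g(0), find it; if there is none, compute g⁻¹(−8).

1/4

Both pieces are strictly decreasing (slopes −7 and −8), so each is injective on its own interval.
The left piece maps (−∞, 0) onto (−4, ∞); the right piece maps [0, ∞) onto (−∞, −6].
These images are disjoint, so no value is attained by both pieces. Hence g is injective.
Because the two images are disjoint, no x < 0 has g(x) = g(0), so we compute g⁻¹(−8): −8 lies in (−∞, −6], so solve −8x − 6 = −8: x = (−8 + 6)/(−8) = 1/4.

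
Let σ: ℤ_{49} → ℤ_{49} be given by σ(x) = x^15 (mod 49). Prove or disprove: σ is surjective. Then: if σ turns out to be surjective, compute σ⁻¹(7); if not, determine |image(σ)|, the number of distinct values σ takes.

15

σ(3): Repeated squaring mod 49: 3^1 ≡ 3, 3^2 ≡ 3² = 9, 3^4 ≡ 9² = 81 ≡ 32, 3^8 ≡ 32² = 1024 ≡ 44. Since 15 = 8 + 4 + 2 + 1, 3^15 ≡ 44·32·9·3: 44·32 = 1408 ≡ 36, then 36·9 = 324 ≡ 30, then 30·3 = 90 ≡ 41. So 3^15 ≡ 41 (mod 49).
σ(5): Repeated squaring mod 49: 5^1 ≡ 5, 5^2 ≡ 5² = 25, 5^4 ≡ 25² = 625 ≡ 37, 5^8 ≡ 37² = 1369 ≡ 46. Since 15 = 8 + 4 + 2 + 1, 5^15 ≡ 46·37·25·5: 46·37 = 1702 ≡ 36, then 36·25 = 900 ≡ 18, then 18·5 = 90 ≡ 41. So 5^15 ≡ 41 (mod 49).
So σ(3) = σ(5) = 41 while 3 ≠ 5, therefore σ is not injective.
A non-injective map from the 49-element set ℤ_{49} to itself takes at most 48 distinct values, so it cannot be surjective. Thus σ is not surjective.
Since σ is not surjective, we determine |image(σ)|. Computing x^15 mod 49 for each x (by repeated squaring, reducing mod 49 at every step), the values σ(0), σ(1), …, σ(48) are: 0, 1, 36, 41, 22, 41, 6, 0, 8, 15, 6, 36, 20, 13, 0, 15, 43, 20, 1, 48, 20, 0, 22, 22, 34, 15, 27, 27, 0, 29, 1, 48, 29, 6, 34, 0, 36, 29, 13, 43, 34, 41, 0, 43, 8, 27, 8, 13, 48.
The distinct values are {0, 1, 6, 8, 13, 15, 20, 22, 27, 29, 34, 36, 41, 43, 48}; there are 15 of them.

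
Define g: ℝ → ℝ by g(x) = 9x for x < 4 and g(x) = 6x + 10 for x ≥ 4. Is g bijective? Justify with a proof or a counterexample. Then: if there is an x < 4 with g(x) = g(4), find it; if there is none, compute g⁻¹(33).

Both pieces are strictly increasing (slopes 9 and 6), so each is injective on its own interval.
The left piece maps (−∞, 4) onto (−∞, 36); the right piece maps [4, ∞) onto [34, ∞).
These images overlap. In particular g(4) = 34 (right piece), and solving 9x = 34 on the left piece gives x = 34/9 < 4.
So g(34/9) = g(4) with 34/9 ≠ 4, and g is not injective, hence not bijective. This x = 34/9 is the requested value below 4.

34/9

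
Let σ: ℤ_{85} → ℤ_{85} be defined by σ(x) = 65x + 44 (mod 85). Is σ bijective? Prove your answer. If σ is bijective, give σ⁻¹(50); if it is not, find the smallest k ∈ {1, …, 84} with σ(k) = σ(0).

We have gcd(65, 85) = 5 > 1. Taking x_1 = 0 and x_2 = 17: σ(0) = 44 and σ(17) = 65·17 + 44 = 1149 ≡ 44 (mod 85).
So σ(0) = σ(17) while 0 ≠ 17, therefore σ is not injective, hence not bijective.
Since σ is not bijective, we find the least positive k with σ(k) = σ(0): this means 65k ≡ 0 (mod 85), i.e. 85 ∣ 65k. Since gcd(65, 85) = 5, dividing through by 5 this holds exactly when 17 ∣ 13k, and as gcd(13, 17) = 1, exactly when 17 ∣ k.
The smallest positive such k is 17.

17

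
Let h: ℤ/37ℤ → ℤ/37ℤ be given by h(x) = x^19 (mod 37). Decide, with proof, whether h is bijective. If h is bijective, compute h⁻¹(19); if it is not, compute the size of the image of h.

18

Since 37 is prime, the nonzero elements of ℤ/37ℤ form a cyclic group of order 36.
As gcd(19, 36) = 1, raising to the 19th power is a bijection on this group: if u^19 ≡ v^19 then (uv^{−1})^19 = 1, and the only element of order dividing gcd(19, 36) = 1 is 1, so u = v.
With h(0) = 0 this makes h injective on all of ℤ/37ℤ, hence bijective (finite equal-size domain and codomain). In particular h is bijective.
Since h is bijective, we find the preimage of 19. The inverse of x ↦ x^19 on (ℤ/37ℤ)^× is x ↦ x^19, because 19·19 = 361 = 10·36 + 1 ≡ 1 (mod 36) and x^{36} = 1 for x ≠ 0 (Fermat). So h⁻¹(19) = 19^19 mod 37.
Repeated squaring mod 37: 19^1 ≡ 19, 19^2 ≡ 19² = 361 ≡ 28, 19^4 ≡ 28² = 784 ≡ 7, 19^8 ≡ 7² = 49 ≡ 12, 19^16 ≡ 12² = 144 ≡ 33. Since 19 = 16 + 2 + 1, 19^19 ≡ 33·28·19: 33·28 = 924 ≡ 36, then 36·19 = 684 ≡ 18. So 19^19 ≡ 18 (mod 37).
Hence h⁻¹(19) = 18.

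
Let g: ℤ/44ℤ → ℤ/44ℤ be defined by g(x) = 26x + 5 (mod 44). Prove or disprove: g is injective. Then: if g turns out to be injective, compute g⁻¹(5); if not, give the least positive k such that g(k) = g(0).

22

Recall: injectivity means: for all u, v in the domain, g(u) = g(v) implies u = v.
We have gcd(26, 44) = 2 > 1. Taking u = 0 and v = 22: g(0) = 5 and g(22) = 26·22 + 5 = 577 ≡ 5 (mod 44).
So g(0) = g(22) while 0 ≠ 22, thus g is not injective.
Since g is not injective, we find the least positive k with g(k) = g(0): this means 26k ≡ 0 (mod 44), i.e. 44 ∣ 26k. Since gcd(26, 44) = 2, dividing through by 2 this holds exactly when 22 ∣ 13k, and as gcd(13, 22) = 1, exactly when 22 ∣ k.
The smallest positive such k is 22.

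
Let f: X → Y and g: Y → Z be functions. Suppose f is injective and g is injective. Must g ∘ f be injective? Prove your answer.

injective

Suppose (g ∘ f)(a) = (g ∘ f)(b), i.e. g(f(a)) = g(f(b)).
Since g is injective, f(a) = f(b). Since f is injective, a = b. So g ∘ f is injective.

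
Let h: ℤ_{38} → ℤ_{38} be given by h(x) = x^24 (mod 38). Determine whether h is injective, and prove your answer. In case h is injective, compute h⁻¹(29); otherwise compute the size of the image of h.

h(3): Repeated squaring mod 38: 3^1 ≡ 3, 3^2 ≡ 3² = 9, 3^4 ≡ 9² = 81 ≡ 5, 3^8 ≡ 5² = 25, 3^16 ≡ 25² = 625 ≡ 17. Since 24 = 16 + 8, 3^24 ≡ 17·25: 17·25 = 425 ≡ 7. So 3^24 ≡ 7 (mod 38).
h(5): Repeated squaring mod 38: 5^1 ≡ 5, 5^2 ≡ 5² = 25, 5^4 ≡ 25² = 625 ≡ 17, 5^8 ≡ 17² = 289 ≡ 23, 5^16 ≡ 23² = 529 ≡ 35. Since 24 = 16 + 8, 5^24 ≡ 35·23: 35·23 = 805 ≡ 7. So 5^24 ≡ 7 (mod 38).
So h(3) = h(5) = 7 while 3 ≠ 5, so h is not injective.
Since h is not injective, we determine |image(h)|. Computing x^24 mod 38 for each x (by repeated squaring, reducing mod 38 at every step), the values h(0), h(1), …, h(37) are: 0, 1, 26, 7, 30, 7, 30, 1, 20, 11, 30, 1, 20, 11, 26, 11, 26, 7, 20, 19, 20, 7, 26, 11, 26, 11, 20, 1, 30, 11, 20, 1, 30, 7, 30, 7, 26, 1.
The distinct values are {0, 1, 7, 11, 19, 20, 26, 30}; there are 8 of them.

8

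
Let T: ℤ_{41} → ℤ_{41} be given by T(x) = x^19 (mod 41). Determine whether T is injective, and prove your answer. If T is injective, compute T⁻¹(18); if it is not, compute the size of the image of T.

Since 41 is prime, the nonzero elements of ℤ_{41} form a cyclic group of order 40.
As gcd(19, 40) = 1, raising to the 19th power is a bijection on this group: if x_1^19 ≡ x_2^19 then (x_1x_2^{−1})^19 = 1, and the only element of order dividing gcd(19, 40) = 1 is 1, so x_1 = x_2.
With T(0) = 0 this makes T injective on all of ℤ_{41}, hence bijective (finite equal-size domain and codomain). In particular T is injective.
Since T is injective, we find the preimage of 18. The inverse of x ↦ x^19 on (ℤ_{41})^× is x ↦ x^19, because 19·19 = 361 = 9·40 + 1 ≡ 1 (mod 40) and x^{40} = 1 for x ≠ 0 (Fermat). So T⁻¹(18) = 18^19 mod 41.
Repeated squaring mod 41: 18^1 ≡ 18, 18^2 ≡ 18² = 324 ≡ 37, 18^4 ≡ 37² = 1369 ≡ 16, 18^8 ≡ 16² = 256 ≡ 10, 18^16 ≡ 10² = 100 ≡ 18. Since 19 = 16 + 2 + 1, 18^19 ≡ 18·37·18: 18·37 = 666 ≡ 10, then 10·18 = 180 ≡ 16. So 18^19 ≡ 16 (mod 41).
Hence T⁻¹(18) = 16.

16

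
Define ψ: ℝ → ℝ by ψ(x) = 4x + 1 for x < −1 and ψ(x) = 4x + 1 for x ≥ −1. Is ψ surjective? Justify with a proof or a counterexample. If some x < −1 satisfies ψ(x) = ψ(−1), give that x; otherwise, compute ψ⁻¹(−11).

-3

Both pieces are strictly increasing (slopes 4 and 4), so each is injective on its own interval.
The left piece maps (−∞, −1) onto (−∞, −3); the right piece maps [−1, ∞) onto [−3, ∞).
These images together cover ℝ, so ψ is surjective.
Because the two images are disjoint, no x < −1 has ψ(x) = ψ(−1), so we compute ψ⁻¹(−11): −11 lies in (−∞, −3), so solve 4x + 1 = −11: x = (−11 − 1)/4 = −3.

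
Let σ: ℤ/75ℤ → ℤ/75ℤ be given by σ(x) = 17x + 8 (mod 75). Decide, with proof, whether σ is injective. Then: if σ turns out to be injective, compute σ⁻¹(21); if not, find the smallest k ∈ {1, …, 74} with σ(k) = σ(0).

If σ(x_1) = σ(x_2), then 17x_1 ≡ 17x_2 (mod 75). Because gcd(17, 75) = 1, we may cancel 17 to get x_1 ≡ x_2 (mod 75).
Thus σ is injective.
We now compute 17⁻¹ mod 75 explicitly. Euclid's algorithm: 75 = 4·17 + 7, 17 = 2·7 + 3, 7 = 2·3 + 1; back-substituting gives 1 = 53·17 − 12·75, so 17⁻¹ ≡ 53 (mod 75).
Since σ is injective, we find σ⁻¹(21): we need 17x ≡ 21 − 8 ≡ 13 (mod 75). Using 17⁻¹ = 53: x ≡ 53·13 = 689 = 9·75 + 14, so x = 14.
Check: σ(14) = 17·14 + 8 = 246 = 3·75 + 21 ≡ 21 (mod 75).

14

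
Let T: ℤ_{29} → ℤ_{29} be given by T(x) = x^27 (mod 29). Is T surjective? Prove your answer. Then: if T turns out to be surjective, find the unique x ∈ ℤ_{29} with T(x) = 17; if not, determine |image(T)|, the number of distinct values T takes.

12

Since 29 is prime, the nonzero elements of ℤ_{29} form a cyclic group of order 28.
As gcd(27, 28) = 1, raising to the 27th power is a bijection on this group: if a^27 ≡ b^27 then (ab^{−1})^27 = 1, and the only element of order dividing gcd(27, 28) = 1 is 1, so a = b.
With T(0) = 0 this makes T injective on all of ℤ_{29}, hence bijective (finite equal-size domain and codomain). In particular T is surjective.
Since T is surjective, we find the preimage of 17. The inverse of x ↦ x^27 on (ℤ_{29})^× is x ↦ x^27, because 27·27 = 729 = 26·28 + 1 ≡ 1 (mod 28) and x^{28} = 1 for x ≠ 0 (Fermat). So T⁻¹(17) = 17^27 mod 29.
Repeated squaring mod 29: 17^1 ≡ 17, 17^2 ≡ 17² = 289 ≡ 28, 17^4 ≡ 28² = 784 ≡ 1, 17^8 ≡ 1² = 1, 17^16 ≡ 1² = 1. Since 27 = 16 + 8 + 2 + 1, 17^27 ≡ 1·1·28·17: 1·1 = 1, then 1·28 = 28, then 28·17 = 476 ≡ 12. So 17^27 ≡ 12 (mod 29).
Hence T⁻¹(17) = 12.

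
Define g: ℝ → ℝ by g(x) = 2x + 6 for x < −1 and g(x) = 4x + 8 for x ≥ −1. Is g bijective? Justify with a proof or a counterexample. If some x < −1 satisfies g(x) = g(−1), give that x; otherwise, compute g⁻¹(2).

Both pieces are strictly increasing (slopes 2 and 4), so each is injective on its own interval.
The left piece maps (−∞, −1) onto (−∞, 4); the right piece maps [−1, ∞) onto [4, ∞).
Since 4 = 4, the images partition ℝ: g is injective and surjective, hence bijective.
Because the two images are disjoint, no x < −1 has g(x) = g(−1), so we compute g⁻¹(2): 2 lies in (−∞, 4), so solve 2x + 6 = 2: x = (2 − 6)/2 = −2.

-2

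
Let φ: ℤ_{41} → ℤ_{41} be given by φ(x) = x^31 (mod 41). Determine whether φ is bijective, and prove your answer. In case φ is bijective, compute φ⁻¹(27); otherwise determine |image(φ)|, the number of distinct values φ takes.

Since 41 is prime, the nonzero elements of ℤ_{41} form a cyclic group of order 40.
As gcd(31, 40) = 1, raising to the 31st power is a bijection on this group: if s^31 ≡ t^31 then (st^{−1})^31 = 1, and the only element of order dividing gcd(31, 40) = 1 is 1, so s = t.
With φ(0) = 0 this makes φ injective on all of ℤ_{41}, hence bijective (finite equal-size domain and codomain). In particular φ is bijective.
Since φ is bijective, we find the preimage of 27. The inverse of x ↦ x^31 on (ℤ_{41})^× is x ↦ x^31, because 31·31 = 961 = 24·40 + 1 ≡ 1 (mod 40) and x^{40} = 1 for x ≠ 0 (Fermat). So φ⁻¹(27) = 27^31 mod 41.
Repeated squaring mod 41: 27^1 ≡ 27, 27^2 ≡ 27² = 729 ≡ 32, 27^4 ≡ 32² = 1024 ≡ 40, 27^8 ≡ 40² = 1600 ≡ 1, 27^16 ≡ 1² = 1. Since 31 = 16 + 8 + 4 + 2 + 1, 27^31 ≡ 1·1·40·32·27: 1·1 = 1, then 1·40 = 40, then 40·32 = 1280 ≡ 9, then 9·27 = 243 ≡ 38. So 27^31 ≡ 38 (mod 41).
Hence φ⁻¹(27) = 38.

38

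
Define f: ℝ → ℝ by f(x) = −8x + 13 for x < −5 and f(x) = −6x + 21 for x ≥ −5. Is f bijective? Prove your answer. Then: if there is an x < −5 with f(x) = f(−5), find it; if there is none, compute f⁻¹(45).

-4

Both pieces are strictly decreasing (slopes −8 and −6), so each is injective on its own interval.
The left piece maps (−∞, −5) onto (53, ∞); the right piece maps [−5, ∞) onto (−∞, 51].
The images leave a gap (53 has no preimage), so f is not surjective, hence not bijective.
Because the two images are disjoint, no x < −5 has f(x) = f(−5), so we compute f⁻¹(45): 45 lies in (−∞, 51], so solve −6x + 21 = 45: x = (45 − 21)/(−6) = −4.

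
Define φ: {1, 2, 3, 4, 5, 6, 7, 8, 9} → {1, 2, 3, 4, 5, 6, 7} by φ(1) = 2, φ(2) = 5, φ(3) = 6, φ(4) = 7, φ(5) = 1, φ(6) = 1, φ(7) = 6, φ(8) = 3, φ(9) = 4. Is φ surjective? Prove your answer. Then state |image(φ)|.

Every element of the codomain has a preimage: 1 = φ(5), 2 = φ(1), 3 = φ(8), 4 = φ(9), 5 = φ(2), 6 = φ(3), 7 = φ(4).
Therefore φ is surjective.
The image of φ is {1, 2, 3, 4, 5, 6, 7}, which has 7 elements.

7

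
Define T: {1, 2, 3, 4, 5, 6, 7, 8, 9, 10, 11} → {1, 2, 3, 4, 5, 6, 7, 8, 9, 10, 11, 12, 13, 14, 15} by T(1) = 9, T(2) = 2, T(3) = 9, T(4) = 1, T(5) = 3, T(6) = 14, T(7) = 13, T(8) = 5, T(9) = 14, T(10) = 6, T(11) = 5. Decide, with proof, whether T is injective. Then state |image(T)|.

8

T(1) = 9 = T(3) with 1 ≠ 3, so T is not injective.
The image of T is {1, 2, 3, 5, 6, 9, 13, 14}, which has 8 elements.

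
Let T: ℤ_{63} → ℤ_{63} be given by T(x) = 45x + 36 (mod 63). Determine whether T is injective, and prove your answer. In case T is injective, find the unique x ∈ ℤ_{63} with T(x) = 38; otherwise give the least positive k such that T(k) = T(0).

We have gcd(45, 63) = 9 > 1. Taking s = 0 and t = 7: T(0) = 36 and T(7) = 45·7 + 36 = 351 ≡ 36 (mod 63).
So T(0) = T(7) while 0 ≠ 7, so T is not injective.
Since T is not injective, we find the least positive k with T(k) = T(0): this means 45k ≡ 0 (mod 63), i.e. 63 ∣ 45k. Since gcd(45, 63) = 9, dividing through by 9 this holds exactly when 7 ∣ 5k, and as gcd(5, 7) = 1, exactly when 7 ∣ k.
The smallest positive such k is 7.

7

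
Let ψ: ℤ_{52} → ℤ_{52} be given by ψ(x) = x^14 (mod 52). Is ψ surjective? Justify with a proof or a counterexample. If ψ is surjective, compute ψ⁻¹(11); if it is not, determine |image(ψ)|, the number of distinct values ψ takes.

14

ψ(12): Repeated squaring mod 52: 12^1 ≡ 12, 12^2 ≡ 12² = 144 ≡ 40, 12^4 ≡ 40² = 1600 ≡ 40, 12^8 ≡ 40² = 1600 ≡ 40. Since 14 = 8 + 4 + 2, 12^14 ≡ 40·40·40: 40·40 = 1600 ≡ 40, then 40·40 = 1600 ≡ 40. So 12^14 ≡ 40 (mod 52).
ψ(14): Repeated squaring mod 52: 14^1 ≡ 14, 14^2 ≡ 14² = 196 ≡ 40, 14^4 ≡ 40² = 1600 ≡ 40, 14^8 ≡ 40² = 1600 ≡ 40. Since 14 = 8 + 4 + 2, 14^14 ≡ 40·40·40: 40·40 = 1600 ≡ 40, then 40·40 = 1600 ≡ 40. So 14^14 ≡ 40 (mod 52).
So ψ(12) = ψ(14) = 40 while 12 ≠ 14, hence ψ is not injective.
A non-injective map from the 52-element set ℤ_{52} to itself takes at most 51 distinct values, so it cannot be surjective. Therefore ψ is not surjective.
Since ψ is not surjective, we determine |image(ψ)|. Computing x^14 mod 52 for each x (by repeated squaring, reducing mod 52 at every step), the values ψ(0), ψ(1), …, ψ(51) are: 0, 1, 4, 9, 16, 25, 36, 49, 12, 29, 48, 17, 40, 13, 40, 17, 48, 29, 12, 49, 36, 25, 16, 9, 4, 1, 0, 1, 4, 9, 16, 25, 36, 49, 12, 29, 48, 17, 40, 13, 40, 17, 48, 29, 12, 49, 36, 25, 16, 9, 4, 1.
The distinct values are {0, 1, 4, 9, 12, 13, 16, 17, 25, 29, 36, 40, 48, 49}; there are 14 of them.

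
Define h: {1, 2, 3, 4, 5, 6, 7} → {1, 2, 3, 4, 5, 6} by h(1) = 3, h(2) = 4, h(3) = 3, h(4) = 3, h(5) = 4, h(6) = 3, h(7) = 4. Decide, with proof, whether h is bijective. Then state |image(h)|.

2

h(1) = 3 = h(3) with 1 ≠ 3, so h is not injective, hence not bijective.
The image of h is {3, 4}, which has 2 elements.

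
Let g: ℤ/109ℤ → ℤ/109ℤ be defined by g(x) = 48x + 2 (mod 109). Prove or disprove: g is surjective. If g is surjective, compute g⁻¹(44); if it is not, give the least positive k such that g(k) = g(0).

69

Since gcd(48, 109) = 1, 48 is invertible modulo 109. Euclid's algorithm: 109 = 2·48 + 13, 48 = 3·13 + 9, 13 = 1·9 + 4, 9 = 2·4 + 1; back-substituting gives 1 = 25·48 − 11·109, so 48⁻¹ ≡ 25 (mod 109).
Then y ↦ 25(y − 2) is a two-sided inverse to g, so every y ∈ ℤ/109ℤ has a preimage.
Hence g is surjective.
Since g is surjective, we find g⁻¹(44): we need 48x ≡ 44 − 2 ≡ 42 (mod 109). Using 48⁻¹ = 25: x ≡ 25·42 = 1050 = 9·109 + 69, so x = 69.
Check: g(69) = 48·69 + 2 = 3314 = 30·109 + 44 ≡ 44 (mod 109).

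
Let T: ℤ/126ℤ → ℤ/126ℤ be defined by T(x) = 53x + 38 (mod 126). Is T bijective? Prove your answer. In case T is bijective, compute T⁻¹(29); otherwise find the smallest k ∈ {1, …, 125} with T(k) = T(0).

45

If T(u) = T(v), then 53u ≡ 53v (mod 126). Because gcd(53, 126) = 1, we may cancel 53 to get u ≡ v (mod 126).
We now compute 53⁻¹ mod 126 explicitly. Euclid's algorithm: 126 = 2·53 + 20, 53 = 2·20 + 13, 20 = 1·13 + 7, 13 = 1·7 + 6, 7 = 1·6 + 1; back-substituting gives 1 = 107·53 − 45·126, so 53⁻¹ ≡ 107 (mod 126).
Then y ↦ 107(y − 38) is a two-sided inverse to T, so every y ∈ ℤ/126ℤ has a preimage.
Thus T is bijective.
Since T is bijective, we compute T⁻¹(29): solve 53x + 38 ≡ 29 (mod 126), i.e. 53x ≡ 117 (mod 126).
Multiplying by 53⁻¹ = 107 gives x ≡ 107·117 = 12519 = 99·126 + 45 ≡ 45 (mod 126).
Check: T(45) = 53·45 + 38 = 2423 = 19·126 + 29 ≡ 29 (mod 126).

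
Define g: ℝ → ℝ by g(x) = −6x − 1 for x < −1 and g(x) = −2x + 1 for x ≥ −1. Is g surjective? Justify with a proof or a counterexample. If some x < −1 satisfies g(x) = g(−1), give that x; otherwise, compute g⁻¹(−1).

1

Both pieces are strictly decreasing (slopes −6 and −2), so each is injective on its own interval.
The left piece maps (−∞, −1) onto (5, ∞); the right piece maps [−1, ∞) onto (−∞, 3].
The union (5, ∞) ∪ (−∞, 3] omits the interval between 5 and 3; in particular 5 has no preimage. So g is not surjective.
Because the two images are disjoint, no x < −1 has g(x) = g(−1), so we compute g⁻¹(−1): −1 lies in (−∞, 3], so solve −2x + 1 = −1: x = (−1 − 1)/(−2) = 1.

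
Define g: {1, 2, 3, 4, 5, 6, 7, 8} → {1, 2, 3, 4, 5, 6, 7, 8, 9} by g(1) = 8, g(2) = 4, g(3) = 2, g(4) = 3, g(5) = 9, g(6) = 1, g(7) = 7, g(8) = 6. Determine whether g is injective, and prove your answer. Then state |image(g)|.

8

The values g(1), …, g(8) are 8, 4, 2, 3, 9, 1, 7, 6 — all distinct.
So g(a) = g(b) only when a = b, and g is injective.
The image of g is {1, 2, 3, 4, 6, 7, 8, 9}, which has 8 elements.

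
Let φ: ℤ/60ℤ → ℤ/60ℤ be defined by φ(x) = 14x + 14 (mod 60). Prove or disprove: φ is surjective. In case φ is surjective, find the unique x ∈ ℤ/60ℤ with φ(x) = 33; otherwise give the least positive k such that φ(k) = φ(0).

Since gcd(14, 60) = 2, we have 14x ≡ 0 (mod 2) for all x, so φ(x) ≡ 0 (mod 2).
But 1 ≢ 0 (mod 2), so 1 ∈ ℤ/60ℤ has no preimage. So φ is not surjective.
Since φ is not surjective, we find the least positive k with φ(k) = φ(0): this means 14k ≡ 0 (mod 60), i.e. 60 ∣ 14k. Since gcd(14, 60) = 2, dividing through by 2 this holds exactly when 30 ∣ 7k, and as gcd(7, 30) = 1, exactly when 30 ∣ k.
The smallest positive such k is 30.

30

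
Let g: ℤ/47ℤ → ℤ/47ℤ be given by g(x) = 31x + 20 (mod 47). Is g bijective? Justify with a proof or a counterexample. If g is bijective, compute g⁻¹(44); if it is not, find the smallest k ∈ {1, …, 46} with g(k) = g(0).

22

Suppose g(s) = g(t) in ℤ/47ℤ. Then 31s + 20 ≡ 31t + 20 (mod 47), thus 31(s − t) ≡ 0 (mod 47).
Since gcd(31, 47) = 1, 31 is invertible modulo 47, therefore s − t ≡ 0 (mod 47), i.e. s = t.
We now compute 31⁻¹ mod 47 explicitly. Euclid's algorithm: 47 = 1·31 + 16, 31 = 1·16 + 15, 16 = 1·15 + 1; back-substituting gives 1 = 44·31 − 29·47, so 31⁻¹ ≡ 44 (mod 47).
For any y ∈ ℤ/47ℤ, x = 44(y − 20) mod 47 satisfies g(x) = 31·44(y − 20) + 20 ≡ y (since 31·44 ≡ 1 mod 47). So every y has a preimage.
Hence g is bijective.
Since g is bijective, we compute g⁻¹(44): solve 31x + 20 ≡ 44 (mod 47), i.e. 31x ≡ 24 (mod 47).
Multiplying by 31⁻¹ = 44 gives x ≡ 44·24 = 1056 = 22·47 + 22 ≡ 22 (mod 47).
Check: g(22) = 31·22 + 20 = 702 = 14·47 + 44 ≡ 44 (mod 47).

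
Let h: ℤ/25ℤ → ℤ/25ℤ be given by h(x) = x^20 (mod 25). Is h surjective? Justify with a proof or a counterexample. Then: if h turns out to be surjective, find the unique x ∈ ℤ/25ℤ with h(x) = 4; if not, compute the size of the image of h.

2

h(1) = 1^20 = 1.
h(2): Repeated squaring mod 25: 2^1 ≡ 2, 2^2 ≡ 2² = 4, 2^4 ≡ 4² = 16, 2^8 ≡ 16² = 256 ≡ 6, 2^16 ≡ 6² = 36 ≡ 11. Since 20 = 16 + 4, 2^20 ≡ 11·16: 11·16 = 176 ≡ 1. So 2^20 ≡ 1 (mod 25).
So h(1) = h(2) = 1 while 1 ≠ 2, therefore h is not injective.
A non-injective map from the 25-element set ℤ/25ℤ to itself takes at most 24 distinct values, so it cannot be surjective. So h is not surjective.
Since h is not surjective, we determine |image(h)|. Computing x^20 mod 25 for each x (by repeated squaring, reducing mod 25 at every step), the values h(0), h(1), …, h(24) are: 0, 1, 1, 1, 1, 0, 1, 1, 1, 1, 0, 1, 1, 1, 1, 0, 1, 1, 1, 1, 0, 1, 1, 1, 1.
The distinct values are {0, 1}; there are 2 of them.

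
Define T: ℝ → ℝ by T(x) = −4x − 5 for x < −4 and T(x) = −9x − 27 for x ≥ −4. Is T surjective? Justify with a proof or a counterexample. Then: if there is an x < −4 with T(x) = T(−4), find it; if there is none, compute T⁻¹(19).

-6

Both pieces are strictly decreasing (slopes −4 and −9), so each is injective on its own interval.
The left piece maps (−∞, −4) onto (11, ∞); the right piece maps [−4, ∞) onto (−∞, 9].
The union (11, ∞) ∪ (−∞, 9] omits the interval between 11 and 9; in particular 11 has no preimage. So T is not surjective.
Because the two images are disjoint, no x < −4 has T(x) = T(−4), so we compute T⁻¹(19): 19 lies in (11, ∞), so solve −4x − 5 = 19: x = (19 + 5)/(−4) = −6.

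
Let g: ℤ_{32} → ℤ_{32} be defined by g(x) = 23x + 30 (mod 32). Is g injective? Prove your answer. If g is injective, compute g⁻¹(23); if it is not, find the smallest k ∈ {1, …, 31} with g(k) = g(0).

If g(u) = g(v), then 23u ≡ 23v (mod 32). Because gcd(23, 32) = 1, we may cancel 23 to get u ≡ v (mod 32).
So g is injective.
We now compute 23⁻¹ mod 32 explicitly. Euclid's algorithm: 32 = 1·23 + 9, 23 = 2·9 + 5, 9 = 1·5 + 4, 5 = 1·4 + 1; back-substituting gives 1 = 7·23 − 5·32, so 23⁻¹ ≡ 7 (mod 32).
Since g is injective, we find g⁻¹(23): we need 23x ≡ 23 − 30 ≡ 25 (mod 32). Using 23⁻¹ = 7: x ≡ 7·25 = 175 = 5·32 + 15, so x = 15.
Check: g(15) = 23·15 + 30 = 375 = 11·32 + 23 ≡ 23 (mod 32).

15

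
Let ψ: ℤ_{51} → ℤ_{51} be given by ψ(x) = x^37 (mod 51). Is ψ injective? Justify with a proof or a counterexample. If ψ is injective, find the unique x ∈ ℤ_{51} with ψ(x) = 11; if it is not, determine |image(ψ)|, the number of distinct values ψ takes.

41

Computing x^37 mod 51 for each x (by repeated squaring, reducing mod 51 at every step), the values ψ(0), ψ(1), …, ψ(50) are: 0, 1, 32, 39, 4, 14, 24, 28, 26, 42, 40, 44, 3, 13, 29, 36, 16, 17, 18, 49, 5, 21, 31, 41, 45, 43, 8, 6, 10, 20, 30, 46, 2, 33, 34, 35, 15, 22, 38, 48, 7, 11, 9, 25, 23, 27, 37, 47, 12, 19, 50.
Every element of ℤ_{51} appears exactly once in this list, so ψ is a bijection, and in particular injective.
Since ψ is injective, we read off the preimage of 11 from the same table: ψ(41) = 11, so ψ⁻¹(11) = 41.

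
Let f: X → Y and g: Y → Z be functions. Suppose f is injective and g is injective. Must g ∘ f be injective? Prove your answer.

Suppose (g ∘ f)(u) = (g ∘ f)(v), i.e. g(f(u)) = g(f(v)).
Since g is injective, f(u) = f(v). Since f is injective, u = v. Hence g ∘ f is injective.

injective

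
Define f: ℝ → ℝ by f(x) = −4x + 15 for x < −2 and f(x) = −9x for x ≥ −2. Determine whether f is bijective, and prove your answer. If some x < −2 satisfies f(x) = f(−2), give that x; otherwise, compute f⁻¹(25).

-5/2

Both pieces are strictly decreasing (slopes −4 and −9), so each is injective on its own interval.
The left piece maps (−∞, −2) onto (23, ∞); the right piece maps [−2, ∞) onto (−∞, 18].
The images leave a gap (23 has no preimage), so f is not surjective, hence not bijective.
Because the two images are disjoint, no x < −2 has f(x) = f(−2), so we compute f⁻¹(25): 25 lies in (23, ∞), so solve −4x + 15 = 25: x = (25 − 15)/(−4) = −5/2.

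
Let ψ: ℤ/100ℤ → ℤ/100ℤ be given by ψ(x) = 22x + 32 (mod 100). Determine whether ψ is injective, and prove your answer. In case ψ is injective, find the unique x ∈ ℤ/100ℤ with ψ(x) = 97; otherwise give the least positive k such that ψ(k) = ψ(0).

We have gcd(22, 100) = 2 > 1. Taking x_1 = 0 and x_2 = 50: ψ(0) = 32 and ψ(50) = 22·50 + 32 = 1132 ≡ 32 (mod 100).
So ψ(0) = ψ(50) while 0 ≠ 50, thus ψ is not injective.
Since ψ is not injective, we find the least positive k with ψ(k) = ψ(0): this means 22k ≡ 0 (mod 100), i.e. 100 ∣ 22k. Since gcd(22, 100) = 2, dividing through by 2 this holds exactly when 50 ∣ 11k, and as gcd(11, 50) = 1, exactly when 50 ∣ k.
The smallest positive such k is 50.

50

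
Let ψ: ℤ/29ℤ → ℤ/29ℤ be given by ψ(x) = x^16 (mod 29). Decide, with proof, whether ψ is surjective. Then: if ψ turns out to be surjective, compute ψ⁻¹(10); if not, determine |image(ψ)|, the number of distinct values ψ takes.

ψ(2): Repeated squaring mod 29: 2^1 ≡ 2, 2^2 ≡ 2² = 4, 2^4 ≡ 4² = 16, 2^8 ≡ 16² = 256 ≡ 24, 2^16 ≡ 24² = 576 ≡ 25. So 2^16 ≡ 25 (mod 29).
ψ(5): Repeated squaring mod 29: 5^1 ≡ 5, 5^2 ≡ 5² = 25, 5^4 ≡ 25² = 625 ≡ 16, 5^8 ≡ 16² = 256 ≡ 24, 5^16 ≡ 24² = 576 ≡ 25. So 5^16 ≡ 25 (mod 29).
So ψ(2) = ψ(5) = 25 while 2 ≠ 5, hence ψ is not injective.
A non-injective map from the 29-element set ℤ/29ℤ to itself takes at most 28 distinct values, so it cannot be surjective. Thus ψ is not surjective.
Since ψ is not surjective, we determine |image(ψ)|. Computing x^16 mod 29 for each x (by repeated squaring, reducing mod 29 at every step), the values ψ(0), ψ(1), …, ψ(28) are: 0, 1, 25, 20, 16, 25, 7, 20, 23, 23, 16, 24, 1, 24, 7, 7, 24, 1, 24, 16, 23, 23, 20, 7, 25, 16, 20, 25, 1.
The distinct values are {0, 1, 7, 16, 20, 23, 24, 25}; there are 8 of them.

8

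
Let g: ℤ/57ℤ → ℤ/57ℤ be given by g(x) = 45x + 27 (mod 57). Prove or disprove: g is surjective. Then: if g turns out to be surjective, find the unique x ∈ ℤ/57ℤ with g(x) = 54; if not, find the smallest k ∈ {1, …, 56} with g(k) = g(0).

19

Since gcd(45, 57) = 3, we have 45x ≡ 0 (mod 3) for all x, so g(x) ≡ 0 (mod 3).
But 1 ≢ 0 (mod 3), so 1 ∈ ℤ/57ℤ has no preimage. Thus g is not surjective.
Since g is not surjective, we find the least positive k with g(k) = g(0): this means 45k ≡ 0 (mod 57), i.e. 57 ∣ 45k. Since gcd(45, 57) = 3, dividing through by 3 this holds exactly when 19 ∣ 15k, and as gcd(15, 19) = 1, exactly when 19 ∣ k.
The smallest positive such k is 19.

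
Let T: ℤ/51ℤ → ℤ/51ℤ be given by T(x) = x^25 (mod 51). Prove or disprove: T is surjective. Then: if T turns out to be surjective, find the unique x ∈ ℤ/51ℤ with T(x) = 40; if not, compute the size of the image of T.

Computing x^25 mod 51 for each x (by repeated squaring, reducing mod 51 at every step), the values T(0), T(1), …, T(50) are: 0, 1, 2, 48, 4, 29, 45, 10, 8, 9, 7, 23, 39, 13, 20, 15, 16, 17, 18, 19, 14, 21, 46, 11, 27, 25, 26, 24, 40, 5, 30, 37, 32, 33, 34, 35, 36, 31, 38, 12, 28, 44, 42, 43, 41, 6, 22, 47, 3, 49, 50.
Every element of ℤ/51ℤ appears exactly once in this list, so T is a bijection, and in particular surjective.
Since T is surjective, we read off the preimage of 40 from the same table: T(28) = 40, so T⁻¹(40) = 28.

28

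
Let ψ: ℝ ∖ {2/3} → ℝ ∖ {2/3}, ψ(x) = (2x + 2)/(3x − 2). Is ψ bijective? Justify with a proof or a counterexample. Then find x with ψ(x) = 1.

Suppose ψ(s) = ψ(t). Cross-multiplying: (2s + 2)(3t − 2) = (2t + 2)(3s − 2).
Expanding both sides and cancelling the symmetric terms leaves −10·(s − t) = 0. Since −10 ≠ 0, s = t. Therefore ψ is injective.
For any y ≠ 2/3, solving y(3x − 2) = 2x + 2 for x gives a well-defined x ≠ 2/3. So ψ is surjective.
Hence ψ is bijective.
Solving ψ(x) = 1: cross-multiplying gives 2x + 2 = 1(3x − 2), which rearranges to −1x = −4, so x = 4.

4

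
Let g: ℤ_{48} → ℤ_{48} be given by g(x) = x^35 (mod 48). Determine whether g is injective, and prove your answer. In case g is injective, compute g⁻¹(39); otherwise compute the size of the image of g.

27

g(0) = 0^35 = 0.
g(6): Repeated squaring mod 48: 6^1 ≡ 6, 6^2 ≡ 6² = 36, 6^4 ≡ 36² = 1296 ≡ 0, 6^8 ≡ 0² = 0, 6^16 ≡ 0² = 0, 6^32 ≡ 0² = 0. Since 35 = 32 + 2 + 1, 6^35 ≡ 0·36·6: 0·36 = 0, then 0·6 = 0. So 6^35 ≡ 0 (mod 48).
So g(0) = g(6) = 0 while 0 ≠ 6, hence g is not injective.
Since g is not injective, we determine |image(g)|. Computing x^35 mod 48 for each x (by repeated squaring, reducing mod 48 at every step), the values g(0), g(1), …, g(47) are: 0, 1, 32, 27, 16, 29, 0, 7, 32, 9, 16, 35, 0, 37, 32, 15, 16, 17, 0, 43, 32, 45, 16, 23, 0, 25, 32, 3, 16, 5, 0, 31, 32, 33, 16, 11, 0, 13, 32, 39, 16, 41, 0, 19, 32, 21, 16, 47.
The distinct values are {0, 1, 3, 5, 7, 9, 11, 13, 15, 16, 17, 19, 21, 23, 25, 27, 29, 31, 32, 33, 35, 37, 39, 41, 43, 45, 47}; there are 27 of them.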